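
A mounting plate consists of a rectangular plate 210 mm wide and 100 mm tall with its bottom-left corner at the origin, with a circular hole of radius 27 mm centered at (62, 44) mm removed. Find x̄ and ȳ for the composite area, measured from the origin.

Part | A | x̄ᵢ | ȳᵢ | A·x̄ᵢ | A·ȳᵢ
plate | 21000.00 | 105.00 | 50.00 | 2205000.00 | 1050000.00
hole | -2290.22 | 62.00 | 44.00 | -141993.70 | -100769.73
Σ | 18709.78 |  |  | 2063006.30 | 949230.27
x̄ = 2063006.30 / 18709.78 = 110.26 mm
ȳ = 949230.27 / 18709.78 = 50.73 mm

x̄ = 110.26 mm, ȳ = 50.73 mm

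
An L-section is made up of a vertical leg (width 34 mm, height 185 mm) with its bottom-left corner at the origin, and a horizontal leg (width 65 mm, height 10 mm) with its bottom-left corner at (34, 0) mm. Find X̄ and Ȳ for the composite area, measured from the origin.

X̄ = 21.64 mm, Ȳ = 84.30 mm

Part | A | x̄ᵢ | ȳᵢ | A·x̄ᵢ | A·ȳᵢ
vertical leg | 6290.00 | 17.00 | 92.50 | 106930.00 | 581825.00
horizontal leg | 650.00 | 66.50 | 5.00 | 43225.00 | 3250.00
Σ | 6940.00 |  |  | 150155.00 | 585075.00
X̄ = 150155.00 / 6940.00 = 21.64 mm
Ȳ = 585075.00 / 6940.00 = 84.30 mm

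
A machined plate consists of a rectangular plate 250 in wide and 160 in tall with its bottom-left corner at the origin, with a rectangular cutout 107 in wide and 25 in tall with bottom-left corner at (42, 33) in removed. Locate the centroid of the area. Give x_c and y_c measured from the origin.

plate: A = 250 × 160 = 40000.00, centroid at (125.00, 80.00).
hole: A = −(107 × 25) = -2675.00, centroid at (95.50, 45.50).
ΣA = 37325.00 in², ΣAx_c = 4744537.50 in³, ΣAy_c = 3078287.50 in³.
x_c = 4744537.50/37325.00 = 127.11 in; y_c = 3078287.50/37325.00 = 82.47 in.

x_c = 127.11 in, y_c = 82.47 in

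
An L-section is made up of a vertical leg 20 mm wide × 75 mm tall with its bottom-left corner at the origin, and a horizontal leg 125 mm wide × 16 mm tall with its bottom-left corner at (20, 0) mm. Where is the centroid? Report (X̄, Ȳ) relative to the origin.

Part | A | x̄ᵢ | ȳᵢ | A·x̄ᵢ | A·ȳᵢ
vertical leg | 1500.00 | 10.00 | 37.50 | 15000.00 | 56250.00
horizontal leg | 2000.00 | 82.50 | 8.00 | 165000.00 | 16000.00
Σ | 3500.00 |  |  | 180000.00 | 72250.00
X̄ = 180000.00 / 3500.00 = 51.43 mm
Ȳ = 72250.00 / 3500.00 = 20.64 mm

X̄ = 51.43 mm, Ȳ = 20.64 mm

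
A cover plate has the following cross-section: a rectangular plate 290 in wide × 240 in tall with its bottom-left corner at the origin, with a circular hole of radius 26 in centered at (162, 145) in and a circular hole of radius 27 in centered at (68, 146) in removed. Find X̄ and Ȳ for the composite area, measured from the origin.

X̄ = 147.15 in, Ȳ = 118.27 in

Part | A | x̄ᵢ | ȳᵢ | A·x̄ᵢ | A·ȳᵢ
plate | 69600.00 | 145.00 | 120.00 | 10092000.00 | 8352000.00
hole 1 | -2123.72 | 162.00 | 145.00 | -344042.09 | -307938.91
hole 2 | -2290.22 | 68.00 | 146.00 | -155735.03 | -334372.27
Σ | 65186.06 |  |  | 9592222.87 | 7709688.82
X̄ = 9592222.87 / 65186.06 = 147.15 in
Ȳ = 7709688.82 / 65186.06 = 118.27 in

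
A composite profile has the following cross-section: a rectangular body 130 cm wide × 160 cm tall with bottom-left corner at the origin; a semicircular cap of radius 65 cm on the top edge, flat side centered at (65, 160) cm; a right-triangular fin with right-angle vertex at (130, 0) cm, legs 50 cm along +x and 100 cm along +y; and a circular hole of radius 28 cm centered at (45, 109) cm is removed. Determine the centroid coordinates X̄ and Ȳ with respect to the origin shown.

X̄ = 74.22 cm, Ȳ = 99.14 cm

rectangular body: A = 130 × 160 = 20800.00, centroid at (65.00, 80.00).
semicircular top: A = ½π·65² = 6636.61, centroid at (65.00, 187.59).
triangular fin: A = ½·50·100 = 2500.00, centroid at (146.67, 33.33).
hole: A = −π·28² = -2463.01, centroid at (45.00, 109.00).
ΣA = 27473.61 cm²
ΣAX̄ = (20800.00)(65.00) + (6636.61)(65.00) + (2500.00)(146.67) + (-2463.01)(45.00) = 2039211.22 cm³
ΣAȲ = (20800.00)(80.00) + (6636.61)(187.59) + (2500.00)(33.33) + (-2463.01)(109.00) = 2723807.04 cm³
X̄ = 2039211.22 / 27473.61 = 74.22 cm
Ȳ = 2723807.04 / 27473.61 = 99.14 cm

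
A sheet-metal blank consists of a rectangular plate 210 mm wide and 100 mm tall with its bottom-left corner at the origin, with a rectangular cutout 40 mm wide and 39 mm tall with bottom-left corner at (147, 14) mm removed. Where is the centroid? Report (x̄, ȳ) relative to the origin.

plate: A = 210 × 100 = 21000.00, centroid at (105.00, 50.00).
hole: A = −(40 × 39) = -1560.00, centroid at (167.00, 33.50).
ΣA = 19440.00 mm², ΣAx̄ = 1944480.00 mm³, ΣAȳ = 997740.00 mm³.
x̄ = 1944480.00/19440.00 = 100.02 mm; ȳ = 997740.00/19440.00 = 51.32 mm.

x̄ = 100.02 mm, ȳ = 51.32 mm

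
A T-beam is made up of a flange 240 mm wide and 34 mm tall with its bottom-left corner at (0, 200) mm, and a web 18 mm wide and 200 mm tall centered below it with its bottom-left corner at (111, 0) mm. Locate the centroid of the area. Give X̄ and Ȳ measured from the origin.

X̄ = 120.00 mm, Ȳ = 181.18 mm

Part | A | x̄ᵢ | ȳᵢ | A·x̄ᵢ | A·ȳᵢ
web | 3600.00 | 120.00 | 100.00 | 432000.00 | 360000.00
flange | 8160.00 | 120.00 | 217.00 | 979200.00 | 1770720.00
Σ | 11760.00 |  |  | 1411200.00 | 2130720.00
X̄ = 1411200.00 / 11760.00 = 120.00 mm
Ȳ = 2130720.00 / 11760.00 = 181.18 mm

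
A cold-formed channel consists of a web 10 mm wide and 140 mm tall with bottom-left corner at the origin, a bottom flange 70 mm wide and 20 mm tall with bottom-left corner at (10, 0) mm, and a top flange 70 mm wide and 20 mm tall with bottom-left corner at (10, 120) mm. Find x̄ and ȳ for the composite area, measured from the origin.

x̄ = 31.67 mm, ȳ = 70.00 mm

Part | A | x̄ᵢ | ȳᵢ | A·x̄ᵢ | A·ȳᵢ
web | 1400.00 | 5.00 | 70.00 | 7000.00 | 98000.00
bottom flange | 1400.00 | 45.00 | 10.00 | 63000.00 | 14000.00
top flange | 1400.00 | 45.00 | 130.00 | 63000.00 | 182000.00
Σ | 4200.00 |  |  | 133000.00 | 294000.00
x̄ = 133000.00 / 4200.00 = 31.67 mm
ȳ = 294000.00 / 4200.00 = 70.00 mm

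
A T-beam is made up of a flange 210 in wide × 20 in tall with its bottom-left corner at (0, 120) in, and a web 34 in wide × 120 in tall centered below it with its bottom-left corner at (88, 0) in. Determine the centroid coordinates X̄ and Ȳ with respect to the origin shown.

Part | A | x̄ᵢ | ȳᵢ | A·x̄ᵢ | A·ȳᵢ
web | 4080.00 | 105.00 | 60.00 | 428400.00 | 244800.00
flange | 4200.00 | 105.00 | 130.00 | 441000.00 | 546000.00
Σ | 8280.00 |  |  | 869400.00 | 790800.00
X̄ = 869400.00 / 8280.00 = 105.00 in
Ȳ = 790800.00 / 8280.00 = 95.51 in

X̄ = 105.00 in, Ȳ = 95.51 in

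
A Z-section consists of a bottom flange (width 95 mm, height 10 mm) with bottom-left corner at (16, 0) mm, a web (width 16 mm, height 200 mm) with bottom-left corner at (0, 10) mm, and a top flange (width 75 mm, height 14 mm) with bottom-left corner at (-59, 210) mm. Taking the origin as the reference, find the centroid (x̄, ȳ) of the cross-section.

x̄ = 12.18 mm, ȳ = 112.42 mm

bottom flange: A = 95 × 10 = 950.00, centroid at (63.50, 5.00).
web: A = 16 × 200 = 3200.00, centroid at (8.00, 110.00).
top flange: A = 75 × 14 = 1050.00, centroid at (-21.50, 217.00).
ΣA = 5200.00 mm²
ΣAx̄ = (950.00)(63.50) + (3200.00)(8.00) + (1050.00)(-21.50) = 63350.00 mm³
ΣAȳ = (950.00)(5.00) + (3200.00)(110.00) + (1050.00)(217.00) = 584600.00 mm³
x̄ = 63350.00 / 5200.00 = 12.18 mm
ȳ = 584600.00 / 5200.00 = 112.42 mm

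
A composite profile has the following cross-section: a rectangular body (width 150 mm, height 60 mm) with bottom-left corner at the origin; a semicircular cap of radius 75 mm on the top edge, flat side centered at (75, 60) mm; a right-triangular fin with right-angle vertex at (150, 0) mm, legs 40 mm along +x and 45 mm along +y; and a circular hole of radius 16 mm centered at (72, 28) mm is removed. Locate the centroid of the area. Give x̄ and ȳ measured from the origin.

rectangular body: A = 150 × 60 = 9000.00, centroid at (75.00, 30.00).
semicircular top: A = ½π·75² = 8835.73, centroid at (75.00, 91.83).
triangular fin: A = ½·40·45 = 900.00, centroid at (163.33, 15.00).
hole: A = −π·16² = -804.25, centroid at (72.00, 28.00).
ΣA = 17931.48 mm², ΣAx̄ = 1426773.86 mm³, ΣAȳ = 1072374.82 mm³.
x̄ = 1426773.86/17931.48 = 79.57 mm; ȳ = 1072374.82/17931.48 = 59.80 mm.

x̄ = 79.57 mm, ȳ = 59.80 mm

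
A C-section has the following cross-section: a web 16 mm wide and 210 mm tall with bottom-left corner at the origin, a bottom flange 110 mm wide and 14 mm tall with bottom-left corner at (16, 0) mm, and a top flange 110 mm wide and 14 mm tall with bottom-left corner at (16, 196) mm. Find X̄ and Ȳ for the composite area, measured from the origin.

web: A = 16 × 210 = 3360.00, centroid at (8.00, 105.00).
bottom flange: A = 110 × 14 = 1540.00, centroid at (71.00, 7.00).
top flange: A = 110 × 14 = 1540.00, centroid at (71.00, 203.00).
ΣA = 6440.00 mm², ΣAX̄ = 245560.00 mm³, ΣAȲ = 676200.00 mm³.
X̄ = 245560.00/6440.00 = 38.13 mm; Ȳ = 676200.00/6440.00 = 105.00 mm.

X̄ = 38.13 mm, Ȳ = 105.00 mm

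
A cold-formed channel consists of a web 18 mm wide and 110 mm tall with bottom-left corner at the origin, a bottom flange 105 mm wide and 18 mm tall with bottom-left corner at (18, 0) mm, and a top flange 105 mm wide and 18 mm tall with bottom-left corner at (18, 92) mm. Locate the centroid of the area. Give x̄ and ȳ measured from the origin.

x̄ = 49.36 mm, ȳ = 55.00 mm

Part | A | x̄ᵢ | ȳᵢ | A·x̄ᵢ | A·ȳᵢ
web | 1980.00 | 9.00 | 55.00 | 17820.00 | 108900.00
bottom flange | 1890.00 | 70.50 | 9.00 | 133245.00 | 17010.00
top flange | 1890.00 | 70.50 | 101.00 | 133245.00 | 190890.00
Σ | 5760.00 |  |  | 284310.00 | 316800.00
x̄ = 284310.00 / 5760.00 = 49.36 mm
ȳ = 316800.00 / 5760.00 = 55.00 mm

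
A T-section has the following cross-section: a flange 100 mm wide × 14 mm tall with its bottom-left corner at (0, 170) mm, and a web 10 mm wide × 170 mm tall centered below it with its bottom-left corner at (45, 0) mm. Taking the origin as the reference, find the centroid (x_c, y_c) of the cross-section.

x_c = 50.00 mm, y_c = 126.55 mm

web: A = 10 × 170 = 1700.00, centroid at (50.00, 85.00).
flange: A = 100 × 14 = 1400.00, centroid at (50.00, 177.00).
ΣA = 3100.00 mm²
ΣAx_c = (1700.00)(50.00) + (1400.00)(50.00) = 155000.00 mm³
ΣAy_c = (1700.00)(85.00) + (1400.00)(177.00) = 392300.00 mm³
x_c = 155000.00 / 3100.00 = 50.00 mm
y_c = 392300.00 / 3100.00 = 126.55 mm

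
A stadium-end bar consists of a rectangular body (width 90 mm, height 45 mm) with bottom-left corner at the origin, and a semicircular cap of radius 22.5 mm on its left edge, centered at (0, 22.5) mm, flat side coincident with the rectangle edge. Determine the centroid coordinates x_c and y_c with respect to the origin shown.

x_c = 36.05 mm, y_c = 22.50 mm

Part | A | x̄ᵢ | ȳᵢ | A·x̄ᵢ | A·ȳᵢ
rectangular body | 4050.00 | 45.00 | 22.50 | 182250.00 | 91125.00
semicircular end | 795.22 | -9.55 | 22.50 | -7593.75 | 17892.35
Σ | 4845.22 |  |  | 174656.25 | 109017.35
x_c = 174656.25 / 4845.22 = 36.05 mm
y_c = 109017.35 / 4845.22 = 22.50 mm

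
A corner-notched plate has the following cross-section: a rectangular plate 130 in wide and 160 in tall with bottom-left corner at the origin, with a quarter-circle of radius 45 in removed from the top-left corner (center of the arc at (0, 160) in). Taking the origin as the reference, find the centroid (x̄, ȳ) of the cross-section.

plate: A = 130 × 160 = 20800.00, centroid at (65.00, 80.00).
removed quarter-circle: A = −¼π·45² = -1590.43, centroid at (19.10, 140.90).
ΣA = 19209.57 in²
ΣAx̄ = (20800.00)(65.00) + (-1590.43)(19.10) = 1321625.00 in³
ΣAȳ = (20800.00)(80.00) + (-1590.43)(140.90) = 1439906.00 in³
x̄ = 1321625.00 / 19209.57 = 68.80 in
ȳ = 1439906.00 / 19209.57 = 74.96 in

x̄ = 68.80 in, ȳ = 74.96 in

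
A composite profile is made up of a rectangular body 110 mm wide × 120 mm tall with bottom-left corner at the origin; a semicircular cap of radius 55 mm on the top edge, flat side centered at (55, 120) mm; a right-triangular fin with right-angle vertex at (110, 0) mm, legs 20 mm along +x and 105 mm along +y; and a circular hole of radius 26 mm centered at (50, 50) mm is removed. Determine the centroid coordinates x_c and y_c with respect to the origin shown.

x_c = 59.47 mm, y_c = 83.17 mm

rectangular body: A = 110 × 120 = 13200.00, centroid at (55.00, 60.00).
semicircular top: A = ½π·55² = 4751.66, centroid at (55.00, 143.34).
triangular fin: A = ½·20·105 = 1050.00, centroid at (116.67, 35.00).
hole: A = −π·26² = -2123.72, centroid at (50.00, 50.00).
ΣA = 16877.94 mm²
ΣAx_c = (13200.00)(55.00) + (4751.66)(55.00) + (1050.00)(116.67) + (-2123.72)(50.00) = 1003655.41 mm³
ΣAy_c = (13200.00)(60.00) + (4751.66)(143.34) + (1050.00)(35.00) + (-2123.72)(50.00) = 1403679.90 mm³
x_c = 1003655.41 / 16877.94 = 59.47 mm
y_c = 1403679.90 / 16877.94 = 83.17 mm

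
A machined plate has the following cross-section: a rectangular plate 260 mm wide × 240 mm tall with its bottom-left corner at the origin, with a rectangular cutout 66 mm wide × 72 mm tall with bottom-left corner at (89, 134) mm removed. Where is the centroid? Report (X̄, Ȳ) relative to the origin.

X̄ = 130.66 mm, Ȳ = 115.88 mm

plate: A = 260 × 240 = 62400.00, centroid at (130.00, 120.00).
hole: A = −(66 × 72) = -4752.00, centroid at (122.00, 170.00).
ΣA = 57648.00 mm², ΣAX̄ = 7532256.00 mm³, ΣAȲ = 6680160.00 mm³.
X̄ = 7532256.00/57648.00 = 130.66 mm; Ȳ = 6680160.00/57648.00 = 115.88 mm.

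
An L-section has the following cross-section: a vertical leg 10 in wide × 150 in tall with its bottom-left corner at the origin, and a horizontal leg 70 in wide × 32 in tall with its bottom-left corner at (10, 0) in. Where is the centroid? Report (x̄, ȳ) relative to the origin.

x̄ = 28.96 in, ȳ = 39.66 in

vertical leg: A = 10 × 150 = 1500.00, centroid at (5.00, 75.00).
horizontal leg: A = 70 × 32 = 2240.00, centroid at (45.00, 16.00).
ΣA = 3740.00 in²
ΣAx̄ = (1500.00)(5.00) + (2240.00)(45.00) = 108300.00 in³
ΣAȳ = (1500.00)(75.00) + (2240.00)(16.00) = 148340.00 in³
x̄ = 108300.00 / 3740.00 = 28.96 in
ȳ = 148340.00 / 3740.00 = 39.66 in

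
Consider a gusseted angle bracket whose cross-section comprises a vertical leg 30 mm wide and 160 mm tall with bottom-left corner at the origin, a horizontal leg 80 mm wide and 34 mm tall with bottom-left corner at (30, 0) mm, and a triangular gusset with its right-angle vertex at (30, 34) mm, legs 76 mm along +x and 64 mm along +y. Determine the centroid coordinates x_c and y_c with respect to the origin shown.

x_c = 39.89 mm, y_c = 56.75 mm

Part | A | x̄ᵢ | ȳᵢ | A·x̄ᵢ | A·ȳᵢ
vertical leg | 4800.00 | 15.00 | 80.00 | 72000.00 | 384000.00
horizontal leg | 2720.00 | 70.00 | 17.00 | 190400.00 | 46240.00
gusset | 2432.00 | 55.33 | 55.33 | 134570.67 | 134570.67
Σ | 9952.00 |  |  | 396970.67 | 564810.67
x_c = 396970.67 / 9952.00 = 39.89 mm
y_c = 564810.67 / 9952.00 = 56.75 mm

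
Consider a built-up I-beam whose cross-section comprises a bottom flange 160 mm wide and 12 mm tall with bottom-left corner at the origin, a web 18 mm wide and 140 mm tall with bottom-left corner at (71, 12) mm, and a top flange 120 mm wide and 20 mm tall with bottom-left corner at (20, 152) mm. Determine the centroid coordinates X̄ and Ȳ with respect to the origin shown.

bottom flange: A = 160 × 12 = 1920.00, centroid at (80.00, 6.00).
web: A = 18 × 140 = 2520.00, centroid at (80.00, 82.00).
top flange: A = 120 × 20 = 2400.00, centroid at (80.00, 162.00).
ΣA = 6840.00 mm²
ΣAX̄ = (1920.00)(80.00) + (2520.00)(80.00) + (2400.00)(80.00) = 547200.00 mm³
ΣAȲ = (1920.00)(6.00) + (2520.00)(82.00) + (2400.00)(162.00) = 606960.00 mm³
X̄ = 547200.00 / 6840.00 = 80.00 mm
Ȳ = 606960.00 / 6840.00 = 88.74 mm

X̄ = 80.00 mm, Ȳ = 88.74 mm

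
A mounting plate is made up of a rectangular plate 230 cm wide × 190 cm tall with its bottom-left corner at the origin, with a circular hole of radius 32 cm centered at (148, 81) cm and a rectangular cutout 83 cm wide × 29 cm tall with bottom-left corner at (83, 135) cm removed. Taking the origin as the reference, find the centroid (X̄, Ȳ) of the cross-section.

X̄ = 111.61 cm, Ȳ = 92.74 cm

plate: A = 230 × 190 = 43700.00, centroid at (115.00, 95.00).
hole 1: A = −π·32² = -3216.99, centroid at (148.00, 81.00).
hole 2: A = −(83 × 29) = -2407.00, centroid at (124.50, 149.50).
ΣA = 38076.01 cm², ΣAX̄ = 4249713.85 cm³, ΣAȲ = 3531077.24 cm³.
X̄ = 4249713.85/38076.01 = 111.61 cm; Ȳ = 3531077.24/38076.01 = 92.74 cm.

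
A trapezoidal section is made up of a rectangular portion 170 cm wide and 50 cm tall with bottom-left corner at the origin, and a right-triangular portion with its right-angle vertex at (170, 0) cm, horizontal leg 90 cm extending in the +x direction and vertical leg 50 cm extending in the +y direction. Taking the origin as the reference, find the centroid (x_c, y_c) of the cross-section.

x_c = 109.07 cm, y_c = 23.26 cm

rectangular portion: A = 170 × 50 = 8500.00, centroid at (85.00, 25.00).
triangular portion: A = ½·90·50 = 2250.00, centroid at (200.00, 16.67).
ΣA = 10750.00 cm²
ΣAx_c = (8500.00)(85.00) + (2250.00)(200.00) = 1172500.00 cm³
ΣAy_c = (8500.00)(25.00) + (2250.00)(16.67) = 250000.00 cm³
x_c = 1172500.00 / 10750.00 = 109.07 cm
y_c = 250000.00 / 10750.00 = 23.26 cm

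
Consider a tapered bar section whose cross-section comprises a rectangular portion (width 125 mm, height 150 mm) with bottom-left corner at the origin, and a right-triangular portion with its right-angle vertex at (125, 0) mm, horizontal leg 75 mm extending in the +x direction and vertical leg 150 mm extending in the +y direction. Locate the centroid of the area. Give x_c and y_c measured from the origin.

x_c = 82.69 mm, y_c = 69.23 mm

rectangular portion: A = 125 × 150 = 18750.00, centroid at (62.50, 75.00).
triangular portion: A = ½·75·150 = 5625.00, centroid at (150.00, 50.00).
ΣA = 24375.00 mm²
ΣAx_c = (18750.00)(62.50) + (5625.00)(150.00) = 2015625.00 mm³
ΣAy_c = (18750.00)(75.00) + (5625.00)(50.00) = 1687500.00 mm³
x_c = 2015625.00 / 24375.00 = 82.69 mm
y_c = 1687500.00 / 24375.00 = 69.23 mm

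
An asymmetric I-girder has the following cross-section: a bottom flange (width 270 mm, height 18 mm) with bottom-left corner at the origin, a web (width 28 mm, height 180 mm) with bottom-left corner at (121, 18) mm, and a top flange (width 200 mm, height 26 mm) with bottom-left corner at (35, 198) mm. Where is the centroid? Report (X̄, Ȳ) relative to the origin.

X̄ = 135.00 mm, Ȳ = 111.61 mm

bottom flange: A = 270 × 18 = 4860.00, centroid at (135.00, 9.00).
web: A = 28 × 180 = 5040.00, centroid at (135.00, 108.00).
top flange: A = 200 × 26 = 5200.00, centroid at (135.00, 211.00).
ΣA = 15100.00 mm², ΣAX̄ = 2038500.00 mm³, ΣAȲ = 1685260.00 mm³.
X̄ = 2038500.00/15100.00 = 135.00 mm; Ȳ = 1685260.00/15100.00 = 111.61 mm.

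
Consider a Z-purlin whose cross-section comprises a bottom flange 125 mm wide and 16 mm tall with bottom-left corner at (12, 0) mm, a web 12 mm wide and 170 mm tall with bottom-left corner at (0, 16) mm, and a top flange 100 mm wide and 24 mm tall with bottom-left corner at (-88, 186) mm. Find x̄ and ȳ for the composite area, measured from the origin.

bottom flange: A = 125 × 16 = 2000.00, centroid at (74.50, 8.00).
web: A = 12 × 170 = 2040.00, centroid at (6.00, 101.00).
top flange: A = 100 × 24 = 2400.00, centroid at (-38.00, 198.00).
ΣA = 6440.00 mm²
ΣAx̄ = (2000.00)(74.50) + (2040.00)(6.00) + (2400.00)(-38.00) = 70040.00 mm³
ΣAȳ = (2000.00)(8.00) + (2040.00)(101.00) + (2400.00)(198.00) = 697240.00 mm³
x̄ = 70040.00 / 6440.00 = 10.88 mm
ȳ = 697240.00 / 6440.00 = 108.27 mm

x̄ = 10.88 mm, ȳ = 108.27 mm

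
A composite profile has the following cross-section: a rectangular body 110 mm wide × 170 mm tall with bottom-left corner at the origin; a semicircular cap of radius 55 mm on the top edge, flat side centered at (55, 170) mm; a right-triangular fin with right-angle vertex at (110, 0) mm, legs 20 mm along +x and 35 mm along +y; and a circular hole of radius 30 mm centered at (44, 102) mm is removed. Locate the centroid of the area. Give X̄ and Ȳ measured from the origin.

rectangular body: A = 110 × 170 = 18700.00, centroid at (55.00, 85.00).
semicircular top: A = ½π·55² = 4751.66, centroid at (55.00, 193.34).
triangular fin: A = ½·20·35 = 350.00, centroid at (116.67, 11.67).
hole: A = −π·30² = -2827.43, centroid at (44.00, 102.00).
ΣA = 20974.23 mm²
ΣAX̄ = (18700.00)(55.00) + (4751.66)(55.00) + (350.00)(116.67) + (-2827.43)(44.00) = 1206267.50 mm³
ΣAȲ = (18700.00)(85.00) + (4751.66)(193.34) + (350.00)(11.67) + (-2827.43)(102.00) = 2223883.81 mm³
X̄ = 1206267.50 / 20974.23 = 57.51 mm
Ȳ = 2223883.81 / 20974.23 = 106.03 mm

X̄ = 57.51 mm, Ȳ = 106.03 mm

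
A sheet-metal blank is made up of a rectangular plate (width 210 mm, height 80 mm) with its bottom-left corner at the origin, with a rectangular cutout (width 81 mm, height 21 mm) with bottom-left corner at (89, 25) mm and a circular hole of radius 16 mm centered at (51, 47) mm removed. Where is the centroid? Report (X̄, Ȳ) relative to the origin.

X̄ = 105.12 mm, Ȳ = 40.14 mm

Part | A | x̄ᵢ | ȳᵢ | A·x̄ᵢ | A·ȳᵢ
plate | 16800.00 | 105.00 | 40.00 | 1764000.00 | 672000.00
hole 1 | -1701.00 | 129.50 | 35.50 | -220279.50 | -60385.50
hole 2 | -804.25 | 51.00 | 47.00 | -41016.63 | -37799.64
Σ | 14294.75 |  |  | 1502703.87 | 573814.86
X̄ = 1502703.87 / 14294.75 = 105.12 mm
Ȳ = 573814.86 / 14294.75 = 40.14 mm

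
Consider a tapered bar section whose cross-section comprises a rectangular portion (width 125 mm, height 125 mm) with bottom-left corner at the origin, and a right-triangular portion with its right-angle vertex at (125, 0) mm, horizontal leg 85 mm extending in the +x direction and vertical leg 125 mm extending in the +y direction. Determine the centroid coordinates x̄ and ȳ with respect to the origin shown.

Part | A | x̄ᵢ | ȳᵢ | A·x̄ᵢ | A·ȳᵢ
rectangular portion | 15625.00 | 62.50 | 62.50 | 976562.50 | 976562.50
triangular portion | 5312.50 | 153.33 | 41.67 | 814583.33 | 221354.17
Σ | 20937.50 |  |  | 1791145.83 | 1197916.67
x̄ = 1791145.83 / 20937.50 = 85.55 mm
ȳ = 1197916.67 / 20937.50 = 57.21 mm

x̄ = 85.55 mm, ȳ = 57.21 mm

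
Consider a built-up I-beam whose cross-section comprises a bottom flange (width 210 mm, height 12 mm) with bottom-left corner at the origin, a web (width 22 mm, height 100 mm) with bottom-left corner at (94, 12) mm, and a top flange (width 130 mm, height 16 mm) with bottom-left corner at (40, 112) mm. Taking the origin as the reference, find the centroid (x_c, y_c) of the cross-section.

bottom flange: A = 210 × 12 = 2520.00, centroid at (105.00, 6.00).
web: A = 22 × 100 = 2200.00, centroid at (105.00, 62.00).
top flange: A = 130 × 16 = 2080.00, centroid at (105.00, 120.00).
ΣA = 6800.00 mm², ΣAx_c = 714000.00 mm³, ΣAy_c = 401120.00 mm³.
x_c = 714000.00/6800.00 = 105.00 mm; y_c = 401120.00/6800.00 = 58.99 mm.

x_c = 105.00 mm, y_c = 58.99 mm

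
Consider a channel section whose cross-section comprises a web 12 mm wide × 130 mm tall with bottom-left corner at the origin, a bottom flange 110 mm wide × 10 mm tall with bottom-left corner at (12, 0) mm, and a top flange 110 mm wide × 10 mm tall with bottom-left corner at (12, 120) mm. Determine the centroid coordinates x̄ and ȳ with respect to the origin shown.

web: A = 12 × 130 = 1560.00, centroid at (6.00, 65.00).
bottom flange: A = 110 × 10 = 1100.00, centroid at (67.00, 5.00).
top flange: A = 110 × 10 = 1100.00, centroid at (67.00, 125.00).
ΣA = 3760.00 mm²
ΣAx̄ = (1560.00)(6.00) + (1100.00)(67.00) + (1100.00)(67.00) = 156760.00 mm³
ΣAȳ = (1560.00)(65.00) + (1100.00)(5.00) + (1100.00)(125.00) = 244400.00 mm³
x̄ = 156760.00 / 3760.00 = 41.69 mm
ȳ = 244400.00 / 3760.00 = 65.00 mm

x̄ = 41.69 mm, ȳ = 65.00 mm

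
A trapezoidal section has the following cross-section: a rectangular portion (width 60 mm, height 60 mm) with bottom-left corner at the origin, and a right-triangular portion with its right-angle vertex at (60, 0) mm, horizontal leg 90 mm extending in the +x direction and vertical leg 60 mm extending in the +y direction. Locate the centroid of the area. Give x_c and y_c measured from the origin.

rectangular portion: A = 60 × 60 = 3600.00, centroid at (30.00, 30.00).
triangular portion: A = ½·90·60 = 2700.00, centroid at (90.00, 20.00).
ΣA = 6300.00 mm²
ΣAx_c = (3600.00)(30.00) + (2700.00)(90.00) = 351000.00 mm³
ΣAy_c = (3600.00)(30.00) + (2700.00)(20.00) = 162000.00 mm³
x_c = 351000.00 / 6300.00 = 55.71 mm
y_c = 162000.00 / 6300.00 = 25.71 mm

x_c = 55.71 mm, y_c = 25.71 mm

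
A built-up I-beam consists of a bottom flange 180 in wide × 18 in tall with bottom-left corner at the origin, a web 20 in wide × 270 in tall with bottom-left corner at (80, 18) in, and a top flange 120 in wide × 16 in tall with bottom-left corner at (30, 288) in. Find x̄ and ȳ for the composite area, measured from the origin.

x̄ = 90.00 in, ȳ = 134.82 in

bottom flange: A = 180 × 18 = 3240.00, centroid at (90.00, 9.00).
web: A = 20 × 270 = 5400.00, centroid at (90.00, 153.00).
top flange: A = 120 × 16 = 1920.00, centroid at (90.00, 296.00).
ΣA = 10560.00 in²
ΣAx̄ = (3240.00)(90.00) + (5400.00)(90.00) + (1920.00)(90.00) = 950400.00 in³
ΣAȳ = (3240.00)(9.00) + (5400.00)(153.00) + (1920.00)(296.00) = 1423680.00 in³
x̄ = 950400.00 / 10560.00 = 90.00 in
ȳ = 1423680.00 / 10560.00 = 134.82 in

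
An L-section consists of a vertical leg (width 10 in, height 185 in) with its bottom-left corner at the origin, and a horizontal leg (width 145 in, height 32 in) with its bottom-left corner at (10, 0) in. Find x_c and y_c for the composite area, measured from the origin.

vertical leg: A = 10 × 185 = 1850.00, centroid at (5.00, 92.50).
horizontal leg: A = 145 × 32 = 4640.00, centroid at (82.50, 16.00).
ΣA = 6490.00 in², ΣAx_c = 392050.00 in³, ΣAy_c = 245365.00 in³.
x_c = 392050.00/6490.00 = 60.41 in; y_c = 245365.00/6490.00 = 37.81 in.

x_c = 60.41 in, y_c = 37.81 in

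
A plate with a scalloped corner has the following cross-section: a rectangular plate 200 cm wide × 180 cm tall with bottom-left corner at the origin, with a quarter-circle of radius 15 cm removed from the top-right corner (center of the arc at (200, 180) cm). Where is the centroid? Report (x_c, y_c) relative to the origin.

x_c = 99.54 cm, y_c = 89.59 cm

plate: A = 200 × 180 = 36000.00, centroid at (100.00, 90.00).
removed quarter-circle: A = −¼π·15² = -176.71, centroid at (193.63, 173.63).
ΣA = 35823.29 cm², ΣAx_c = 3565782.08 cm³, ΣAy_c = 3209316.37 cm³.
x_c = 3565782.08/35823.29 = 99.54 cm; y_c = 3209316.37/35823.29 = 89.59 cm.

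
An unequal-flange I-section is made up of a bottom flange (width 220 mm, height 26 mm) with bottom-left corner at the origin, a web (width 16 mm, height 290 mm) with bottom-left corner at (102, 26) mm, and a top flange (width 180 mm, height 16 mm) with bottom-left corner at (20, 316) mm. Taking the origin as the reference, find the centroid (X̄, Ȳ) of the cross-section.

bottom flange: A = 220 × 26 = 5720.00, centroid at (110.00, 13.00).
web: A = 16 × 290 = 4640.00, centroid at (110.00, 171.00).
top flange: A = 180 × 16 = 2880.00, centroid at (110.00, 324.00).
ΣA = 13240.00 mm²
ΣAX̄ = (5720.00)(110.00) + (4640.00)(110.00) + (2880.00)(110.00) = 1456400.00 mm³
ΣAȲ = (5720.00)(13.00) + (4640.00)(171.00) + (2880.00)(324.00) = 1800920.00 mm³
X̄ = 1456400.00 / 13240.00 = 110.00 mm
Ȳ = 1800920.00 / 13240.00 = 136.02 mm

X̄ = 110.00 mm, Ȳ = 136.02 mm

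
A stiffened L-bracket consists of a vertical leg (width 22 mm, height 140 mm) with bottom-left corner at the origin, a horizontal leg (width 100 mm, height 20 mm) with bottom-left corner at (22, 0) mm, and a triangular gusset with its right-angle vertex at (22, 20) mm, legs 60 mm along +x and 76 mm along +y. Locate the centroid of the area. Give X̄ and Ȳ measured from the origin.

X̄ = 37.18 mm, Ȳ = 46.05 mm

vertical leg: A = 22 × 140 = 3080.00, centroid at (11.00, 70.00).
horizontal leg: A = 100 × 20 = 2000.00, centroid at (72.00, 10.00).
gusset: A = ½·60·76 = 2280.00, centroid at (42.00, 45.33).
ΣA = 7360.00 mm², ΣAX̄ = 273640.00 mm³, ΣAȲ = 338960.00 mm³.
X̄ = 273640.00/7360.00 = 37.18 mm; Ȳ = 338960.00/7360.00 = 46.05 mm.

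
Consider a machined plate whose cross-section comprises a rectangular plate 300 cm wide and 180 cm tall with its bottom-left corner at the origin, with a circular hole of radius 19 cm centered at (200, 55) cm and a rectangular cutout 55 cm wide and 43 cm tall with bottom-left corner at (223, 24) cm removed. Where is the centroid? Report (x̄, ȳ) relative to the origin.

Part | A | x̄ᵢ | ȳᵢ | A·x̄ᵢ | A·ȳᵢ
plate | 54000.00 | 150.00 | 90.00 | 8100000.00 | 4860000.00
hole 1 | -1134.11 | 200.00 | 55.00 | -226822.99 | -62376.32
hole 2 | -2365.00 | 250.50 | 45.50 | -592432.50 | -107607.50
Σ | 50500.89 |  |  | 7280744.51 | 4690016.18
x̄ = 7280744.51 / 50500.89 = 144.17 cm
ȳ = 4690016.18 / 50500.89 = 92.87 cm

x̄ = 144.17 cm, ȳ = 92.87 cm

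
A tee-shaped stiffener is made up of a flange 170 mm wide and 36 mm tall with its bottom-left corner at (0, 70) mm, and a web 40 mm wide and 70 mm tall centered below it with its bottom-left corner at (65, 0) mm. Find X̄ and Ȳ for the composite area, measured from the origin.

Part | A | x̄ᵢ | ȳᵢ | A·x̄ᵢ | A·ȳᵢ
web | 2800.00 | 85.00 | 35.00 | 238000.00 | 98000.00
flange | 6120.00 | 85.00 | 88.00 | 520200.00 | 538560.00
Σ | 8920.00 |  |  | 758200.00 | 636560.00
X̄ = 758200.00 / 8920.00 = 85.00 mm
Ȳ = 636560.00 / 8920.00 = 71.36 mm

X̄ = 85.00 mm, Ȳ = 71.36 mm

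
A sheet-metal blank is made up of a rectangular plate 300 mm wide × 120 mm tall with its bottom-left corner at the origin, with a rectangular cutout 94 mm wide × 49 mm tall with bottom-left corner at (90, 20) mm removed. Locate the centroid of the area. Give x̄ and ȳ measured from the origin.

x̄ = 151.91 mm, ȳ = 62.27 mm

plate: A = 300 × 120 = 36000.00, centroid at (150.00, 60.00).
hole: A = −(94 × 49) = -4606.00, centroid at (137.00, 44.50).
ΣA = 31394.00 mm², ΣAx̄ = 4768978.00 mm³, ΣAȳ = 1955033.00 mm³.
x̄ = 4768978.00/31394.00 = 151.91 mm; ȳ = 1955033.00/31394.00 = 62.27 mm.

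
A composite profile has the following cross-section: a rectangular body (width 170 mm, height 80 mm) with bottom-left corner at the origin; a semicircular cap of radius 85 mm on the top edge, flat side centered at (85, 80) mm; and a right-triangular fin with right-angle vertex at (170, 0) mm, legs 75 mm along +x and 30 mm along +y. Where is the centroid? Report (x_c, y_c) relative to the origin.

rectangular body: A = 170 × 80 = 13600.00, centroid at (85.00, 40.00).
semicircular top: A = ½π·85² = 11349.00, centroid at (85.00, 116.08).
triangular fin: A = ½·75·30 = 1125.00, centroid at (195.00, 10.00).
ΣA = 26074.00 mm²
ΣAx_c = (13600.00)(85.00) + (11349.00)(85.00) + (1125.00)(195.00) = 2340040.29 mm³
ΣAy_c = (13600.00)(40.00) + (11349.00)(116.08) + (1125.00)(10.00) = 1872586.94 mm³
x_c = 2340040.29 / 26074.00 = 89.75 mm
y_c = 1872586.94 / 26074.00 = 71.82 mm

x_c = 89.75 mm, y_c = 71.82 mm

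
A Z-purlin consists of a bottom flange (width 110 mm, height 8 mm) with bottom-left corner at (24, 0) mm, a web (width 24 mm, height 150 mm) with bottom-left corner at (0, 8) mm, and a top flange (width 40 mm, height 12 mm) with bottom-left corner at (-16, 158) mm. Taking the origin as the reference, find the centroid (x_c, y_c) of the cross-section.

bottom flange: A = 110 × 8 = 880.00, centroid at (79.00, 4.00).
web: A = 24 × 150 = 3600.00, centroid at (12.00, 83.00).
top flange: A = 40 × 12 = 480.00, centroid at (4.00, 164.00).
ΣA = 4960.00 mm²
ΣAx_c = (880.00)(79.00) + (3600.00)(12.00) + (480.00)(4.00) = 114640.00 mm³
ΣAy_c = (880.00)(4.00) + (3600.00)(83.00) + (480.00)(164.00) = 381040.00 mm³
x_c = 114640.00 / 4960.00 = 23.11 mm
y_c = 381040.00 / 4960.00 = 76.82 mm

x_c = 23.11 mm, y_c = 76.82 mm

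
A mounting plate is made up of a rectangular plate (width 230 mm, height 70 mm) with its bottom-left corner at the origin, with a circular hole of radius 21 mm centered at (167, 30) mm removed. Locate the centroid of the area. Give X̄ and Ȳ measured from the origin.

plate: A = 230 × 70 = 16100.00, centroid at (115.00, 35.00).
hole: A = −π·21² = -1385.44, centroid at (167.00, 30.00).
ΣA = 14714.56 mm²
ΣAX̄ = (16100.00)(115.00) + (-1385.44)(167.00) = 1620131.13 mm³
ΣAȲ = (16100.00)(35.00) + (-1385.44)(30.00) = 521936.73 mm³
X̄ = 1620131.13 / 14714.56 = 110.10 mm
Ȳ = 521936.73 / 14714.56 = 35.47 mm

X̄ = 110.10 mm, Ȳ = 35.47 mm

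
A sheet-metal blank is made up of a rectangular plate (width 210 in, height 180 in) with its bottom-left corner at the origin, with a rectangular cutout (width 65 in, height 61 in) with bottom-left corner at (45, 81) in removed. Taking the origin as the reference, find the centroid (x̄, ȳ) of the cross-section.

plate: A = 210 × 180 = 37800.00, centroid at (105.00, 90.00).
hole: A = −(65 × 61) = -3965.00, centroid at (77.50, 111.50).
ΣA = 33835.00 in²
ΣAx̄ = (37800.00)(105.00) + (-3965.00)(77.50) = 3661712.50 in³
ΣAȳ = (37800.00)(90.00) + (-3965.00)(111.50) = 2959902.50 in³
x̄ = 3661712.50 / 33835.00 = 108.22 in
ȳ = 2959902.50 / 33835.00 = 87.48 in

x̄ = 108.22 in, ȳ = 87.48 in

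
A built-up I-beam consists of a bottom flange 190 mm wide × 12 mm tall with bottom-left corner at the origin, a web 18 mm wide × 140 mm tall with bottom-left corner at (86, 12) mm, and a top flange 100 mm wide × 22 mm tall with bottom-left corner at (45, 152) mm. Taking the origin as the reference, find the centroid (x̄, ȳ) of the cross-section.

bottom flange: A = 190 × 12 = 2280.00, centroid at (95.00, 6.00).
web: A = 18 × 140 = 2520.00, centroid at (95.00, 82.00).
top flange: A = 100 × 22 = 2200.00, centroid at (95.00, 163.00).
ΣA = 7000.00 mm²
ΣAx̄ = (2280.00)(95.00) + (2520.00)(95.00) + (2200.00)(95.00) = 665000.00 mm³
ΣAȳ = (2280.00)(6.00) + (2520.00)(82.00) + (2200.00)(163.00) = 578920.00 mm³
x̄ = 665000.00 / 7000.00 = 95.00 mm
ȳ = 578920.00 / 7000.00 = 82.70 mm

x̄ = 95.00 mm, ȳ = 82.70 mm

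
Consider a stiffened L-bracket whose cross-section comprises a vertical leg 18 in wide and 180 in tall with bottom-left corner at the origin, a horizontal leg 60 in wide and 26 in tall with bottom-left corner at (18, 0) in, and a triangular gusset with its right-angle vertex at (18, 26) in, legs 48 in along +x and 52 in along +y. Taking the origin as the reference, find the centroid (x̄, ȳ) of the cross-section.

x̄ = 24.22 in, ȳ = 60.51 in

vertical leg: A = 18 × 180 = 3240.00, centroid at (9.00, 90.00).
horizontal leg: A = 60 × 26 = 1560.00, centroid at (48.00, 13.00).
gusset: A = ½·48·52 = 1248.00, centroid at (34.00, 43.33).
ΣA = 6048.00 in²
ΣAx̄ = (3240.00)(9.00) + (1560.00)(48.00) + (1248.00)(34.00) = 146472.00 in³
ΣAȳ = (3240.00)(90.00) + (1560.00)(13.00) + (1248.00)(43.33) = 365960.00 in³
x̄ = 146472.00 / 6048.00 = 24.22 in
ȳ = 365960.00 / 6048.00 = 60.51 in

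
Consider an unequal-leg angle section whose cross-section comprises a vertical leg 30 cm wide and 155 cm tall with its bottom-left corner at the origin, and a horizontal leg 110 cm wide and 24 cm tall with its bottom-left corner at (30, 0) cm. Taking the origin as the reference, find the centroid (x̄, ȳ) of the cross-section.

Part | A | x̄ᵢ | ȳᵢ | A·x̄ᵢ | A·ȳᵢ
vertical leg | 4650.00 | 15.00 | 77.50 | 69750.00 | 360375.00
horizontal leg | 2640.00 | 85.00 | 12.00 | 224400.00 | 31680.00
Σ | 7290.00 |  |  | 294150.00 | 392055.00
x̄ = 294150.00 / 7290.00 = 40.35 cm
ȳ = 392055.00 / 7290.00 = 53.78 cm

x̄ = 40.35 cm, ȳ = 53.78 cm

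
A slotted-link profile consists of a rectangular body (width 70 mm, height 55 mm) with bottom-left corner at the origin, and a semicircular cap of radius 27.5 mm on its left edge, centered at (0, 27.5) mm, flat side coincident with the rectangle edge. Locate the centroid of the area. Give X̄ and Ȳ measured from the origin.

rectangular body: A = 70 × 55 = 3850.00, centroid at (35.00, 27.50).
semicircular end: A = ½π·27.5² = 1187.91, centroid at (-11.67, 27.50).
ΣA = 5037.91 mm², ΣAX̄ = 120885.42 mm³, ΣAȲ = 138542.65 mm³.
X̄ = 120885.42/5037.91 = 24.00 mm; Ȳ = 138542.65/5037.91 = 27.50 mm.

X̄ = 24.00 mm, Ȳ = 27.50 mm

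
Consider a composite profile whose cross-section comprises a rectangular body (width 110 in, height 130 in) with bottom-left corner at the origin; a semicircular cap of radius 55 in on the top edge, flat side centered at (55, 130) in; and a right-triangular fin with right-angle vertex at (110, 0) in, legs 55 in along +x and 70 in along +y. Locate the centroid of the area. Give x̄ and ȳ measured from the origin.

x̄ = 61.73 in, ȳ = 81.19 in

Part | A | x̄ᵢ | ȳᵢ | A·x̄ᵢ | A·ȳᵢ
rectangular body | 14300.00 | 55.00 | 65.00 | 786500.00 | 929500.00
semicircular top | 4751.66 | 55.00 | 153.34 | 261341.24 | 728632.32
triangular fin | 1925.00 | 128.33 | 23.33 | 247041.67 | 44916.67
Σ | 20976.66 |  |  | 1294882.91 | 1703048.99
x̄ = 1294882.91 / 20976.66 = 61.73 in
ȳ = 1703048.99 / 20976.66 = 81.19 in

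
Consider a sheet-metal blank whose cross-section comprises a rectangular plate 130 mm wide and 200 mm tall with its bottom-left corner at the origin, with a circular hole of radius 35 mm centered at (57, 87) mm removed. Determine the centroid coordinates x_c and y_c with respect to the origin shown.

plate: A = 130 × 200 = 26000.00, centroid at (65.00, 100.00).
hole: A = −π·35² = -3848.45, centroid at (57.00, 87.00).
ΣA = 22151.55 mm²
ΣAx_c = (26000.00)(65.00) + (-3848.45)(57.00) = 1470638.29 mm³
ΣAy_c = (26000.00)(100.00) + (-3848.45)(87.00) = 2265184.76 mm³
x_c = 1470638.29 / 22151.55 = 66.39 mm
y_c = 2265184.76 / 22151.55 = 102.26 mm

x_c = 66.39 mm, y_c = 102.26 mm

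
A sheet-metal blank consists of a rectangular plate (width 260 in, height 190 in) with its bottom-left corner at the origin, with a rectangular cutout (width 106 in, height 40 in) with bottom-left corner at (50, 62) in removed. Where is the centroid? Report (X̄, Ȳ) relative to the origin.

X̄ = 132.53 in, Ȳ = 96.22 in

plate: A = 260 × 190 = 49400.00, centroid at (130.00, 95.00).
hole: A = −(106 × 40) = -4240.00, centroid at (103.00, 82.00).
ΣA = 45160.00 in², ΣAX̄ = 5985280.00 in³, ΣAȲ = 4345320.00 in³.
X̄ = 5985280.00/45160.00 = 132.53 in; Ȳ = 4345320.00/45160.00 = 96.22 in.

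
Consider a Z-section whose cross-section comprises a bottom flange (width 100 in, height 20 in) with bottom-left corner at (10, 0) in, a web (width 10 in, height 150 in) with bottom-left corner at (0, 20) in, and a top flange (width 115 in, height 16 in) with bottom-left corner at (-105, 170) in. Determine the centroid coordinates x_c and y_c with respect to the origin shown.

bottom flange: A = 100 × 20 = 2000.00, centroid at (60.00, 10.00).
web: A = 10 × 150 = 1500.00, centroid at (5.00, 95.00).
top flange: A = 115 × 16 = 1840.00, centroid at (-47.50, 178.00).
ΣA = 5340.00 in²
ΣAx_c = (2000.00)(60.00) + (1500.00)(5.00) + (1840.00)(-47.50) = 40100.00 in³
ΣAy_c = (2000.00)(10.00) + (1500.00)(95.00) + (1840.00)(178.00) = 490020.00 in³
x_c = 40100.00 / 5340.00 = 7.51 in
y_c = 490020.00 / 5340.00 = 91.76 in

x_c = 7.51 in, y_c = 91.76 in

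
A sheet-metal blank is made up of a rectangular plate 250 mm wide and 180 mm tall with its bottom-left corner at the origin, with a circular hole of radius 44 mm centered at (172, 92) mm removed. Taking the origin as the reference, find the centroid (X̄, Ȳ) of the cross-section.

plate: A = 250 × 180 = 45000.00, centroid at (125.00, 90.00).
hole: A = −π·44² = -6082.12, centroid at (172.00, 92.00).
ΣA = 38917.88 mm², ΣAX̄ = 4578874.78 mm³, ΣAȲ = 3490444.65 mm³.
X̄ = 4578874.78/38917.88 = 117.65 mm; Ȳ = 3490444.65/38917.88 = 89.69 mm.

X̄ = 117.65 mm, Ȳ = 89.69 mm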